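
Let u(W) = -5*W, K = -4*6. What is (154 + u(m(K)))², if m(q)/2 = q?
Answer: 155236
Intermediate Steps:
K = -24
m(q) = 2*q
(154 + u(m(K)))² = (154 - 10*(-24))² = (154 - 5*(-48))² = (154 + 240)² = 394² = 155236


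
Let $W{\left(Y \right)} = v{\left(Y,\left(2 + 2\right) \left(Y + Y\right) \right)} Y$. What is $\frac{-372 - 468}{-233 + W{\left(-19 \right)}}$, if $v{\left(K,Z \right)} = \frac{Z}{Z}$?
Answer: $\frac{10}{3} \approx 3.3333$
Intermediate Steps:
$v{\left(K,Z \right)} = 1$
$W{\left(Y \right)} = Y$ ($W{\left(Y \right)} = 1 Y = Y$)
$\frac{-372 - 468}{-233 + W{\left(-19 \right)}} = \frac{-372 - 468}{-233 - 19} = - \frac{840}{-252} = \left(-840\right) \left(- \frac{1}{252}\right) = \frac{10}{3}$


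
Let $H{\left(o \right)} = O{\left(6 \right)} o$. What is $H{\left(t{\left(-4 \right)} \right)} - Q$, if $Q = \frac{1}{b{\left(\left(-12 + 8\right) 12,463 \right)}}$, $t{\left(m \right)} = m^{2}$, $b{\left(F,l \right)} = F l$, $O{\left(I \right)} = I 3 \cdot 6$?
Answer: $\frac{38403073}{22224} \approx 1728.0$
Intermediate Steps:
$O{\left(I \right)} = 18 I$ ($O{\left(I \right)} = 3 I 6 = 18 I$)
$Q = - \frac{1}{22224}$ ($Q = \frac{1}{\left(-12 + 8\right) 12 \cdot 463} = \frac{1}{\left(-4\right) 12 \cdot 463} = \frac{1}{\left(-48\right) 463} = \frac{1}{-22224} = - \frac{1}{22224} \approx -4.4996 \cdot 10^{-5}$)
$H{\left(o \right)} = 108 o$ ($H{\left(o \right)} = 18 \cdot 6 o = 108 o$)
$H{\left(t{\left(-4 \right)} \right)} - Q = 108 \left(-4\right)^{2} - - \frac{1}{22224} = 108 \cdot 16 + \frac{1}{22224} = 1728 + \frac{1}{22224} = \frac{38403073}{22224}$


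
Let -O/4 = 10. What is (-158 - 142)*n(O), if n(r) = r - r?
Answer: 0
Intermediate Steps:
O = -40 (O = -4*10 = -40)
n(r) = 0
(-158 - 142)*n(O) = (-158 - 142)*0 = -300*0 = 0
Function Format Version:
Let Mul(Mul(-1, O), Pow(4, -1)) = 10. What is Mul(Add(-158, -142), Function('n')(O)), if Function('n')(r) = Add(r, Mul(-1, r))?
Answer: 0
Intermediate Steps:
O = -40 (O = Mul(-4, 10) = -40)
Function('n')(r) = 0
Mul(Add(-158, -142), Function('n')(O)) = Mul(Add(-158, -142), 0) = Mul(-300, 0) = 0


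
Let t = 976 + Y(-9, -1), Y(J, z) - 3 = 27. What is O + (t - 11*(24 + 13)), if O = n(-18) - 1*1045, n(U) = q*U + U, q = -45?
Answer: 346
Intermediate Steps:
Y(J, z) = 30 (Y(J, z) = 3 + 27 = 30)
t = 1006 (t = 976 + 30 = 1006)
n(U) = -44*U (n(U) = -45*U + U = -44*U)
O = -253 (O = -44*(-18) - 1*1045 = 792 - 1045 = -253)
O + (t - 11*(24 + 13)) = -253 + (1006 - 11*(24 + 13)) = -253 + (1006 - 11*37) = -253 + (1006 - 407) = -253 + 599 = 346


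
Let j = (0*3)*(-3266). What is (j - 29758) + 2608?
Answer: -27150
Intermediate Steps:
j = 0 (j = 0*(-3266) = 0)
(j - 29758) + 2608 = (0 - 29758) + 2608 = -29758 + 2608 = -27150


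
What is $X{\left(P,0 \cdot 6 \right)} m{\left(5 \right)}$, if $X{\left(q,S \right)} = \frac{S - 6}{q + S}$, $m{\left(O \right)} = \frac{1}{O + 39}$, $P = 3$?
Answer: $- \frac{1}{22} \approx -0.045455$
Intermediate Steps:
$m{\left(O \right)} = \frac{1}{39 + O}$
$X{\left(q,S \right)} = \frac{-6 + S}{S + q}$
$X{\left(P,0 \cdot 6 \right)} m{\left(5 \right)} = \frac{\frac{1}{0 \cdot 6 + 3} \left(-6 + 0 \cdot 6\right)}{39 + 5} = \frac{\frac{1}{0 + 3} \left(-6 + 0\right)}{44} = \frac{1}{3} \left(-6\right) \frac{1}{44} = \left(-2\right) \frac{1}{44} = - \frac{1}{22}$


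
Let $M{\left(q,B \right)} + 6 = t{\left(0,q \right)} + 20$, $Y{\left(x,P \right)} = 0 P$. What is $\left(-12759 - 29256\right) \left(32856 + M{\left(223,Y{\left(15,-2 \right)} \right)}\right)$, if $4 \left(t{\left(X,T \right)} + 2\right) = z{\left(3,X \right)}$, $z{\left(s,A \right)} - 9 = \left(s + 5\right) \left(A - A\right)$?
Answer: $- \frac{5524174215}{4} \approx -1.381 \cdot 10^{9}$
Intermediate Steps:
$z{\left(s,A \right)} = 9$ ($z{\left(s,A \right)} = 9 + \left(s + 5\right) \left(A - A\right) = 9 + \left(5 + s\right) 0 = 9 + 0 = 9$)
$t{\left(X,T \right)} = \frac{1}{4}$ ($t{\left(X,T \right)} = -2 + \frac{1}{4} \cdot 9 = -2 + \frac{9}{4} = \frac{1}{4}$)
$Y{\left(x,P \right)} = 0$
$M{\left(q,B \right)} = \frac{57}{4}$ ($M{\left(q,B \right)} = -6 + \left(\frac{1}{4} + 20\right) = -6 + \frac{81}{4} = \frac{57}{4}$)
$\left(-12759 - 29256\right) \left(32856 + M{\left(223,Y{\left(15,-2 \right)} \right)}\right) = \left(-12759 - 29256\right) \left(32856 + \frac{57}{4}\right) = \left(-12759 - 29256\right) \frac{131481}{4} = \left(-42015\right) \frac{131481}{4} = - \frac{5524174215}{4}$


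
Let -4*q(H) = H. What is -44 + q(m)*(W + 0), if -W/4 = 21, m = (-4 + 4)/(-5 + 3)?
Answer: -44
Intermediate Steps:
m = 0 (m = 0/(-2) = 0*(-1/2) = 0)
q(H) = -H/4
W = -84 (W = -4*21 = -84)
-44 + q(m)*(W + 0) = -44 + (-1/4*0)*(-84 + 0) = -44 + 0*(-84) = -44 + 0 = -44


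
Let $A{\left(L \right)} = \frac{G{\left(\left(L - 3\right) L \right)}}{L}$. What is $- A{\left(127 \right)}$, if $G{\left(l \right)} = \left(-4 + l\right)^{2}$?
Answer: $- \frac{247873536}{127} \approx -1.9518 \cdot 10^{6}$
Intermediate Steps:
$A{\left(L \right)} = \frac{\left(-4 + L \left(-3 + L\right)\right)^{2}}{L}$ ($A{\left(L \right)} = \frac{\left(-4 + \left(L - 3\right) L\right)^{2}}{L} = \frac{\left(-4 + \left(-3 + L\right) L\right)^{2}}{L} = \frac{\left(-4 + L \left(-3 + L\right)\right)^{2}}{L}$)
$- A{\left(127 \right)} = - \frac{\left(-4 + 127 \left(-3 + 127\right)\right)^{2}}{127} = - \frac{\left(-4 + 127 \cdot 124\right)^{2}}{127} = - \frac{\left(-4 + 15748\right)^{2}}{127} = - \frac{15744^{2}}{127} = - \frac{247873536}{127}$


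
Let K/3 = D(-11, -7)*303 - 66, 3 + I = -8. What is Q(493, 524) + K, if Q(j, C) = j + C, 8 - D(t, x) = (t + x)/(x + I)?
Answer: 7182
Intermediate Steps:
I = -11 (I = -3 - 8 = -11)
D(t, x) = 8 - (t + x)/(-11 + x) (D(t, x) = 8 - (t + x)/(x - 11) = 8 - (t + x)/(-11 + x))
Q(j, C) = C + j
K = 6165 (K = 3*(((-88 - 1*(-11) + 7*(-7))/(-11 - 7))*303 - 66) = 3*(((-88 + 11 - 49)/(-18))*303 - 66) = 3*(-1/18*(-126)*303 - 66) = 3*(7*303 - 66) = 3*(2121 - 66) = 3*2055 = 6165)
Q(493, 524) + K = (524 + 493) + 6165 = 1017 + 6165 = 7182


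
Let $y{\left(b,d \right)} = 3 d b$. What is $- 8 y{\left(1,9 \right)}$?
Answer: $-216$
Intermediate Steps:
$y{\left(b,d \right)} = 3 b d$
$- 8 y{\left(1,9 \right)} = - 8 \cdot 3 \cdot 1 \cdot 9 = \left(-8\right) 27 = -216$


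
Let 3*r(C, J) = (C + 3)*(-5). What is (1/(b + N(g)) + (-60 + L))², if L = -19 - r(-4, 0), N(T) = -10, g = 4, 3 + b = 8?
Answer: 1471369/225 ≈ 6539.4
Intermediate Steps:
b = 5 (b = -3 + 8 = 5)
r(C, J) = -5 - 5*C/3 (r(C, J) = ((C + 3)*(-5))/3 = ((3 + C)*(-5))/3 = (-15 - 5*C)/3 = -5 - 5*C/3)
L = -62/3 (L = -19 - (-5 - 5/3*(-4)) = -19 - (-5 + 20/3) = -19 - 1*5/3 = -19 - 5/3 = -62/3 ≈ -20.667)
(1/(b + N(g)) + (-60 + L))² = (1/(5 - 10) + (-60 - 62/3))² = (1/(-5) - 242/3)² = (-⅕ - 242/3)² = (-1213/15)² = 1471369/225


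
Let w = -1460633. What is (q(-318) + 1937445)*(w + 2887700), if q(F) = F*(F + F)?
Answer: 3053485270431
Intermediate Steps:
q(F) = 2*F**2 (q(F) = F*(2*F) = 2*F**2)
(q(-318) + 1937445)*(w + 2887700) = (2*(-318)**2 + 1937445)*(-1460633 + 2887700) = (2*101124 + 1937445)*1427067 = (202248 + 1937445)*1427067 = 2139693*1427067 = 3053485270431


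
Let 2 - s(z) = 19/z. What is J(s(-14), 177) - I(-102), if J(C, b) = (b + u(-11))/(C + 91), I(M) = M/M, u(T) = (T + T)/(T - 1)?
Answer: 3548/3963 ≈ 0.89528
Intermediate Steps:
s(z) = 2 - 19/z
u(T) = 2*T/(-1 + T) (u(T) = (2*T)/(-1 + T) = 2*T/(-1 + T))
I(M) = 1
J(C, b) = (11/6 + b)/(91 + C) (J(C, b) = (b + 2*(-11)/(-1 - 11))/(C + 91) = (b + 2*(-11)/(-12))/(91 + C) = (b + 2*(-11)*(-1/12))/(91 + C) = (b + 11/6)/(91 + C) = (11/6 + b)/(91 + C))
J(s(-14), 177) - I(-102) = (11/6 + 177)/(91 + (2 - 19/(-14))) - 1*1 = (1073/6)/(91 + (2 - 19*(-1/14))) - 1 = (1073/6)/(91 + (2 + 19/14)) - 1 = (1073/6)/(91 + 47/14) - 1 = (1073/6)/(1321/14) - 1 = (14/1321)*(1073/6) - 1 = 7511/3963 - 1 = 3548/3963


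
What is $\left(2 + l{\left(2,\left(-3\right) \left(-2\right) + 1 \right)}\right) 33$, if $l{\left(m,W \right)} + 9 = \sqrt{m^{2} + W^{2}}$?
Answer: $-231 + 33 \sqrt{53} \approx 9.2436$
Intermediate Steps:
$l{\left(m,W \right)} = -9 + \sqrt{W^{2} + m^{2}}$ ($l{\left(m,W \right)} = -9 + \sqrt{m^{2} + W^{2}} = -9 + \sqrt{W^{2} + m^{2}}$)
$\left(2 + l{\left(2,\left(-3\right) \left(-2\right) + 1 \right)}\right) 33 = \left(2 - \left(9 - \sqrt{\left(\left(-3\right) \left(-2\right) + 1\right)^{2} + 2^{2}}\right)\right) 33 = \left(2 - \left(9 - \sqrt{\left(6 + 1\right)^{2} + 4}\right)\right) 33 = \left(2 - \left(9 - \sqrt{7^{2} + 4}\right)\right) 33 = \left(2 - \left(9 - \sqrt{49 + 4}\right)\right) 33 = \left(2 - \left(9 - \sqrt{53}\right)\right) 33 = \left(-7 + \sqrt{53}\right) 33 = -231 + 33 \sqrt{53}$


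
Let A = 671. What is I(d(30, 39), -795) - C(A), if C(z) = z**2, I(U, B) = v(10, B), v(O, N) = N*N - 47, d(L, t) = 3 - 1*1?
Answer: 181737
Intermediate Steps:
d(L, t) = 2 (d(L, t) = 3 - 1 = 2)
v(O, N) = -47 + N**2 (v(O, N) = N**2 - 47 = -47 + N**2)
I(U, B) = -47 + B**2
I(d(30, 39), -795) - C(A) = (-47 + (-795)**2) - 1*671**2 = (-47 + 632025) - 1*450241 = 631978 - 450241 = 181737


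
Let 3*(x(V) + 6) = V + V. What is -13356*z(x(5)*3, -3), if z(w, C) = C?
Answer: 40068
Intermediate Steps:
x(V) = -6 + 2*V/3 (x(V) = -6 + (V + V)/3 = -6 + (2*V)/3 = -6 + 2*V/3)
-13356*z(x(5)*3, -3) = -13356*(-3) = 40068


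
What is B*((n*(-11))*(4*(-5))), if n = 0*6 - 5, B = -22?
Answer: 24200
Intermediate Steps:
n = -5 (n = 0 - 5 = -5)
B*((n*(-11))*(4*(-5))) = -22*(-5*(-11))*4*(-5) = -1210*(-20) = -22*(-1100) = 24200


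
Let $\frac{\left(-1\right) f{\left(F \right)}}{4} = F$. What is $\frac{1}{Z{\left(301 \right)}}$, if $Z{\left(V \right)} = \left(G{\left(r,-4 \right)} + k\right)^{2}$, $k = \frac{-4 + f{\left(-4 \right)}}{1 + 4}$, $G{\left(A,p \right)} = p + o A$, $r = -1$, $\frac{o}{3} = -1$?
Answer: $\frac{25}{49} \approx 0.5102$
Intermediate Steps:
$o = -3$ ($o = 3 \left(-1\right) = -3$)
$G{\left(A,p \right)} = p - 3 A$
$f{\left(F \right)} = - 4 F$
$k = \frac{12}{5}$ ($k = \frac{-4 - -16}{1 + 4} = \frac{-4 + 16}{5} = 12 \cdot \frac{1}{5} = \frac{12}{5} \approx 2.4$)
$Z{\left(V \right)} = \frac{49}{25}$ ($Z{\left(V \right)} = \left(\left(-4 - -3\right) + \frac{12}{5}\right)^{2} = \left(\left(-4 + 3\right) + \frac{12}{5}\right)^{2} = \left(-1 + \frac{12}{5}\right)^{2} = \left(\frac{7}{5}\right)^{2} = \frac{49}{25}$)
$\frac{1}{Z{\left(301 \right)}} = \frac{1}{\frac{49}{25}} = \frac{25}{49}$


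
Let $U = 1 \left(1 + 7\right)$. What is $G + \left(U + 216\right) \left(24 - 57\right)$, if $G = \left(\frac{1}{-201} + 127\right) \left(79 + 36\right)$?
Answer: $\frac{1449698}{201} \approx 7212.4$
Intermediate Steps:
$G = \frac{2935490}{201}$ ($G = \left(- \frac{1}{201} + 127\right) 115 = \frac{25526}{201} \cdot 115 = \frac{2935490}{201} \approx 14604.0$)
$U = 8$ ($U = 1 \cdot 8 = 8$)
$G + \left(U + 216\right) \left(24 - 57\right) = \frac{2935490}{201} + \left(8 + 216\right) \left(24 - 57\right) = \frac{2935490}{201} + 224 \left(24 - 57\right) = \frac{2935490}{201} + 224 \left(-33\right) = \frac{2935490}{201} - 7392 = \frac{1449698}{201}$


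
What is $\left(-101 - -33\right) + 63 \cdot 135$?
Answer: $8437$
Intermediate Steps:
$\left(-101 - -33\right) + 63 \cdot 135 = \left(-101 + 33\right) + 8505 = -68 + 8505 = 8437$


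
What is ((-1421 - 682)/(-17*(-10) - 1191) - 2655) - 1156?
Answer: -3888928/1021 ≈ -3808.9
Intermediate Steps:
((-1421 - 682)/(-17*(-10) - 1191) - 2655) - 1156 = (-2103/(170 - 1191) - 2655) - 1156 = (-2103/(-1021) - 2655) - 1156 = (-2103*(-1/1021) - 2655) - 1156 = (2103/1021 - 2655) - 1156 = -2708652/1021 - 1156 = -3888928/1021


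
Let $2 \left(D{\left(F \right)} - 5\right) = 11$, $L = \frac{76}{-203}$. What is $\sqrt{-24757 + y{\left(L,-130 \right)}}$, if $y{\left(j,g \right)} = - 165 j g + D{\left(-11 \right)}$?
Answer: $\frac{i \sqrt{5402836474}}{406} \approx 181.04 i$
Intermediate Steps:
$L = - \frac{76}{203}$ ($L = 76 \left(- \frac{1}{203}\right) = - \frac{76}{203} \approx -0.37438$)
$D{\left(F \right)} = \frac{21}{2}$ ($D{\left(F \right)} = 5 + \frac{1}{2} \cdot 11 = 5 + \frac{11}{2} = \frac{21}{2}$)
$y{\left(j,g \right)} = \frac{21}{2} - 165 g j$ ($y{\left(j,g \right)} = - 165 j g + \frac{21}{2} = - 165 g j + \frac{21}{2} = \frac{21}{2} - 165 g j$)
$\sqrt{-24757 + y{\left(L,-130 \right)}} = \sqrt{-24757 + \left(\frac{21}{2} - \left(-21450\right) \left(- \frac{76}{203}\right)\right)} = \sqrt{-24757 + \left(\frac{21}{2} - \frac{1630200}{203}\right)} = \sqrt{-24757 - \frac{3256137}{406}} = \sqrt{- \frac{13307479}{406}} = \frac{i \sqrt{5402836474}}{406}$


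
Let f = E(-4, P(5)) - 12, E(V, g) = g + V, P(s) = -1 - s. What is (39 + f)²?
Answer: 289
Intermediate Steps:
E(V, g) = V + g
f = -22 (f = (-4 + (-1 - 1*5)) - 12 = (-4 + (-1 - 5)) - 12 = (-4 - 6) - 12 = -10 - 12 = -22)
(39 + f)² = (39 - 22)² = 17² = 289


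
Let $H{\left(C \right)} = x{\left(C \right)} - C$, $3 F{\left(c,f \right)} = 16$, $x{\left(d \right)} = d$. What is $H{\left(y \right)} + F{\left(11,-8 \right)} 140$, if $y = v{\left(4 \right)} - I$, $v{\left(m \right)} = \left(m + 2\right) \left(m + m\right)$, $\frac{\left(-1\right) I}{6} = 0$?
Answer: $\frac{2240}{3} \approx 746.67$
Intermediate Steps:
$I = 0$ ($I = \left(-6\right) 0 = 0$)
$F{\left(c,f \right)} = \frac{16}{3}$ ($F{\left(c,f \right)} = \frac{1}{3} \cdot 16 = \frac{16}{3}$)
$v{\left(m \right)} = 2 m \left(2 + m\right)$ ($v{\left(m \right)} = \left(2 + m\right) 2 m = 2 m \left(2 + m\right)$)
$y = 48$ ($y = 2 \cdot 4 \left(2 + 4\right) - 0 = 2 \cdot 4 \cdot 6 + 0 = 48 + 0 = 48$)
$H{\left(C \right)} = 0$ ($H{\left(C \right)} = C - C = 0$)
$H{\left(y \right)} + F{\left(11,-8 \right)} 140 = 0 + \frac{16}{3} \cdot 140 = 0 + \frac{2240}{3} = \frac{2240}{3}$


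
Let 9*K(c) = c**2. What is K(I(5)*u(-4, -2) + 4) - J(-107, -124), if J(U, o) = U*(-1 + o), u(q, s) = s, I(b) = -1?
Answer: -13371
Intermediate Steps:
K(c) = c**2/9
K(I(5)*u(-4, -2) + 4) - J(-107, -124) = (-1*(-2) + 4)**2/9 - (-107)*(-1 - 124) = (2 + 4)**2/9 - (-107)*(-125) = (1/9)*6**2 - 1*13375 = (1/9)*36 - 13375 = 4 - 13375 = -13371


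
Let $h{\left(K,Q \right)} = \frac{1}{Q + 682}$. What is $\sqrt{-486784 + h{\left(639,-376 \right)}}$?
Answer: $\frac{i \sqrt{5064500702}}{102} \approx 697.7 i$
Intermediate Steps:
$h{\left(K,Q \right)} = \frac{1}{682 + Q}$
$\sqrt{-486784 + h{\left(639,-376 \right)}} = \sqrt{-486784 + \frac{1}{682 - 376}} = \sqrt{-486784 + \frac{1}{306}} = \sqrt{- \frac{148955903}{306}} = \frac{i \sqrt{5064500702}}{102}$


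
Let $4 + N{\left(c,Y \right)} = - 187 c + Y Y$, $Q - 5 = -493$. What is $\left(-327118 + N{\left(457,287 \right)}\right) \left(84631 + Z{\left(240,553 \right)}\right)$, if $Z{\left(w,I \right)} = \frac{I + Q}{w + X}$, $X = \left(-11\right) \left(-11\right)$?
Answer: $- \frac{10088589473472}{361} \approx -2.7946 \cdot 10^{10}$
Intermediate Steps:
$X = 121$
$Q = -488$ ($Q = 5 - 493 = -488$)
$N{\left(c,Y \right)} = -4 + Y^{2} - 187 c$ ($N{\left(c,Y \right)} = -4 + \left(- 187 c + Y Y\right) = -4 + \left(- 187 c + Y^{2}\right) = -4 + \left(Y^{2} - 187 c\right) = -4 + Y^{2} - 187 c$)
$Z{\left(w,I \right)} = \frac{-488 + I}{121 + w}$ ($Z{\left(w,I \right)} = \frac{I - 488}{w + 121} = \frac{-488 + I}{121 + w}$)
$\left(-327118 + N{\left(457,287 \right)}\right) \left(84631 + Z{\left(240,553 \right)}\right) = \left(-327118 - \left(85463 - 82369\right)\right) \left(84631 + \frac{-488 + 553}{121 + 240}\right) = \left(-327118 - 3094\right) \left(84631 + \frac{1}{361} \cdot 65\right) = - 330212 \left(84631 + \frac{65}{361}\right) = \left(-330212\right) \frac{30551856}{361} = - \frac{10088589473472}{361}$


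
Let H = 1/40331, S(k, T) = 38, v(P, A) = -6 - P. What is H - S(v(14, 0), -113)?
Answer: -1532577/40331 ≈ -38.000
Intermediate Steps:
H = 1/40331 ≈ 2.4795e-5
H - S(v(14, 0), -113) = 1/40331 - 1*38 = 1/40331 - 38 = -1532577/40331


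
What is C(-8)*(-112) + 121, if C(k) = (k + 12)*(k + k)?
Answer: 7289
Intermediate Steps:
C(k) = 2*k*(12 + k) (C(k) = (12 + k)*(2*k) = 2*k*(12 + k))
C(-8)*(-112) + 121 = (2*(-8)*(12 - 8))*(-112) + 121 = (2*(-8)*4)*(-112) + 121 = -64*(-112) + 121 = 7168 + 121 = 7289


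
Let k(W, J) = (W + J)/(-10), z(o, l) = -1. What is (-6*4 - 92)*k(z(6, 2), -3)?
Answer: -232/5 ≈ -46.400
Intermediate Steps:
k(W, J) = -J/10 - W/10 (k(W, J) = (J + W)*(-⅒) = -J/10 - W/10)
(-6*4 - 92)*k(z(6, 2), -3) = (-6*4 - 92)*(-⅒*(-3) - ⅒*(-1)) = (-24 - 92)*(3/10 + ⅒) = -116*⅖ = -232/5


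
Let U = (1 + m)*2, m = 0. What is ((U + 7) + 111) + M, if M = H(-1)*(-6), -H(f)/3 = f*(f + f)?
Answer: 156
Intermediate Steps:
U = 2 (U = (1 + 0)*2 = 1*2 = 2)
H(f) = -6*f² (H(f) = -3*f*(f + f) = -3*f*2*f = -6*f²)
M = 36 (M = -6*(-1)²*(-6) = -6*1*(-6) = -6*(-6) = 36)
((U + 7) + 111) + M = ((2 + 7) + 111) + 36 = (9 + 111) + 36 = 120 + 36 = 156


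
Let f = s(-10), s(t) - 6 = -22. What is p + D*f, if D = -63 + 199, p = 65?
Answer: -2111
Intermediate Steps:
s(t) = -16 (s(t) = 6 - 22 = -16)
f = -16
D = 136
p + D*f = 65 + 136*(-16) = 65 - 2176 = -2111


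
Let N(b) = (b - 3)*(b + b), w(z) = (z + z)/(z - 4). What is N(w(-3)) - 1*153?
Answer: -7677/49 ≈ -156.67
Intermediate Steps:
w(z) = 2*z/(-4 + z) (w(z) = (2*z)/(-4 + z) = 2*z/(-4 + z))
N(b) = 2*b*(-3 + b) (N(b) = (-3 + b)*(2*b) = 2*b*(-3 + b))
N(w(-3)) - 1*153 = 2*(2*(-3)/(-4 - 3))*(-3 + 2*(-3)/(-4 - 3)) - 1*153 = 2*(2*(-3)/(-7))*(-3 + 2*(-3)/(-7)) - 153 = 2*(2*(-3)*(-1/7))*(-3 + 2*(-3)*(-1/7)) - 153 = 2*(6/7)*(-3 + 6/7) - 153 = 2*(6/7)*(-15/7) - 153 = -180/49 - 153 = -7677/49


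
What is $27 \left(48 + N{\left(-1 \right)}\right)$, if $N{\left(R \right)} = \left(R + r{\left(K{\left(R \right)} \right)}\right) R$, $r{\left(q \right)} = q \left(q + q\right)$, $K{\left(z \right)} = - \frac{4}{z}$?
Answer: $459$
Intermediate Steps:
$r{\left(q \right)} = 2 q^{2}$ ($r{\left(q \right)} = q 2 q = 2 q^{2}$)
$N{\left(R \right)} = R \left(R + \frac{32}{R^{2}}\right)$ ($N{\left(R \right)} = \left(R + 2 \left(- \frac{4}{R}\right)^{2}\right) R = \left(R + 2 \frac{16}{R^{2}}\right) R = \left(R + \frac{32}{R^{2}}\right) R = R \left(R + \frac{32}{R^{2}}\right)$)
$27 \left(48 + N{\left(-1 \right)}\right) = 27 \left(48 + \frac{32 + \left(-1\right)^{3}}{-1}\right) = 27 \left(48 - \left(32 - 1\right)\right) = 27 \left(48 - 31\right) = 27 \cdot 17 = 459$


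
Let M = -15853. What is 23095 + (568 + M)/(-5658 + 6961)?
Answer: 30077500/1303 ≈ 23083.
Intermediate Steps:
23095 + (568 + M)/(-5658 + 6961) = 23095 + (568 - 15853)/(-5658 + 6961) = 23095 - 15285/1303 = 30077500/1303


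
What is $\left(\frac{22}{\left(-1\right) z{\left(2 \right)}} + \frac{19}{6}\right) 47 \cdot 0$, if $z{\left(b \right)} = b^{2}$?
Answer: $0$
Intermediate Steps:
$\left(\frac{22}{\left(-1\right) z{\left(2 \right)}} + \frac{19}{6}\right) 47 \cdot 0 = \left(\frac{22}{\left(-1\right) 2^{2}} + \frac{19}{6}\right) 47 \cdot 0 = \left(\frac{22}{\left(-1\right) 4} + 19 \cdot \frac{1}{6}\right) 47 \cdot 0 = \left(\frac{22}{-4} + \frac{19}{6}\right) 47 \cdot 0 = \left(22 \left(- \frac{1}{4}\right) + \frac{19}{6}\right) 47 \cdot 0 = \left(- \frac{11}{2} + \frac{19}{6}\right) 47 \cdot 0 = \left(- \frac{7}{3}\right) 47 \cdot 0 = \left(- \frac{329}{3}\right) 0 = 0$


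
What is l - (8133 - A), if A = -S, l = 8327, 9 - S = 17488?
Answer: 17673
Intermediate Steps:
S = -17479 (S = 9 - 1*17488 = 9 - 17488 = -17479)
A = 17479 (A = -1*(-17479) = 17479)
l - (8133 - A) = 8327 - (8133 - 1*17479) = 8327 - (8133 - 17479) = 8327 - 1*(-9346) = 8327 + 9346 = 17673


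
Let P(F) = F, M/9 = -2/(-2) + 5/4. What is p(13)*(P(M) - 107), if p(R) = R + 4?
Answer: -5899/4 ≈ -1474.8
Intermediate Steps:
M = 81/4 (M = 9*(-2/(-2) + 5/4) = 9*(-2*(-½) + 5*(¼)) = 9*(1 + 5/4) = 9*(9/4) = 81/4 ≈ 20.250)
p(R) = 4 + R
p(13)*(P(M) - 107) = (4 + 13)*(81/4 - 107) = 17*(-347/4) = -5899/4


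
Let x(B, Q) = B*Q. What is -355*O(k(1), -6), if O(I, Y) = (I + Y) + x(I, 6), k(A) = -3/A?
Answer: 9585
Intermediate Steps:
O(I, Y) = Y + 7*I (O(I, Y) = (I + Y) + I*6 = (I + Y) + 6*I = Y + 7*I)
-355*O(k(1), -6) = -355*(-6 + 7*(-3/1)) = -355*(-6 + 7*(-3*1)) = -355*(-6 + 7*(-3)) = -355*(-6 - 21) = -355*(-27) = 9585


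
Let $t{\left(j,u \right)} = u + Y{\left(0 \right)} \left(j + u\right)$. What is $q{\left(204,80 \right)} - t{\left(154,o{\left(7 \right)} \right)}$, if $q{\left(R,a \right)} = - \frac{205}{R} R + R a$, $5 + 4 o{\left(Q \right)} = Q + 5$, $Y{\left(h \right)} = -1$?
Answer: $16269$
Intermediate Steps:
$o{\left(Q \right)} = \frac{Q}{4}$ ($o{\left(Q \right)} = - \frac{5}{4} + \frac{Q + 5}{4} = - \frac{5}{4} + \frac{5 + Q}{4} = - \frac{5}{4} + \left(\frac{5}{4} + \frac{Q}{4}\right) = \frac{Q}{4}$)
$q{\left(R,a \right)} = -205 + R a$
$t{\left(j,u \right)} = - j$ ($t{\left(j,u \right)} = u - \left(j + u\right) = - j$)
$q{\left(204,80 \right)} - t{\left(154,o{\left(7 \right)} \right)} = \left(-205 + 204 \cdot 80\right) - \left(-1\right) 154 = \left(-205 + 16320\right) - -154 = 16115 + 154 = 16269$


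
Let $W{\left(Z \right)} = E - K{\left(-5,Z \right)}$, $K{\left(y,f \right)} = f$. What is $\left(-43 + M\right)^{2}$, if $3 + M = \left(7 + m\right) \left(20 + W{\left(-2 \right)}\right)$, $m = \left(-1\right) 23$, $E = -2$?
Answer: $133956$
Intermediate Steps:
$m = -23$
$W{\left(Z \right)} = -2 - Z$
$M = -323$ ($M = -3 + \left(7 - 23\right) \left(20 - 0\right) = -3 - 16 \left(20 + \left(-2 + 2\right)\right) = -3 - 16 \left(20 + 0\right) = -3 - 320 = -323$)
$\left(-43 + M\right)^{2} = \left(-43 - 323\right)^{2} = \left(-366\right)^{2} = 133956$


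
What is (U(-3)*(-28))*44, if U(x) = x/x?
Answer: -1232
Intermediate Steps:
U(x) = 1
(U(-3)*(-28))*44 = (1*(-28))*44 = -28*44 = -1232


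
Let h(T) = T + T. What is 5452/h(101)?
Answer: 2726/101 ≈ 26.990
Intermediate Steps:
h(T) = 2*T
5452/h(101) = 5452/((2*101)) = 5452/202 = 5452*(1/202) = 2726/101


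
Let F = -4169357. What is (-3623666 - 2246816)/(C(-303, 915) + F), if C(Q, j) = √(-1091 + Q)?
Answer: 24476135220074/17383537794843 + 5870482*I*√1394/17383537794843 ≈ 1.408 + 1.2609e-5*I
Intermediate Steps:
(-3623666 - 2246816)/(C(-303, 915) + F) = (-3623666 - 2246816)/(√(-1091 - 303) - 4169357) = -5870482/(√(-1394) - 4169357) = -5870482/(I*√1394 - 4169357) = -5870482/(-4169357 + I*√1394)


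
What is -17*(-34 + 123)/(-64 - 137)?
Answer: 1513/201 ≈ 7.5274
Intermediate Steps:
-17*(-34 + 123)/(-64 - 137) = -1513/(-201) = -1513*(-1)/201 = -17*(-89/201) = 1513/201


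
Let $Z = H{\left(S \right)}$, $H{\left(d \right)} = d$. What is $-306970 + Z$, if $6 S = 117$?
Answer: $- \frac{613901}{2} \approx -3.0695 \cdot 10^{5}$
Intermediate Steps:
$S = \frac{39}{2}$ ($S = \frac{1}{6} \cdot 117 = \frac{39}{2} \approx 19.5$)
$Z = \frac{39}{2} \approx 19.5$
$-306970 + Z = -306970 + \frac{39}{2} = - \frac{613901}{2}$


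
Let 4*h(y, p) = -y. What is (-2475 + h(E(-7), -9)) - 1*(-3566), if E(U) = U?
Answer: 4371/4 ≈ 1092.8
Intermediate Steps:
h(y, p) = -y/4 (h(y, p) = (-y)/4 = -y/4)
(-2475 + h(E(-7), -9)) - 1*(-3566) = (-2475 - 1/4*(-7)) - 1*(-3566) = (-2475 + 7/4) + 3566 = -9893/4 + 3566 = 4371/4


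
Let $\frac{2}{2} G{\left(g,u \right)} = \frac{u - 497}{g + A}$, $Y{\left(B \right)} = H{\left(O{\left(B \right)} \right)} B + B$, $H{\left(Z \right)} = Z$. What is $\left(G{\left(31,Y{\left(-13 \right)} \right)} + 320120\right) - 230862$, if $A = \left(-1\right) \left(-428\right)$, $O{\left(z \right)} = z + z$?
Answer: $\frac{40969250}{459} \approx 89258.0$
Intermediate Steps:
$O{\left(z \right)} = 2 z$
$A = 428$
$Y{\left(B \right)} = B + 2 B^{2}$ ($Y{\left(B \right)} = 2 B B + B = 2 B^{2} + B = B + 2 B^{2}$)
$G{\left(g,u \right)} = \frac{-497 + u}{428 + g}$ ($G{\left(g,u \right)} = \frac{u - 497}{g + 428} = \frac{-497 + u}{428 + g}$)
$\left(G{\left(31,Y{\left(-13 \right)} \right)} + 320120\right) - 230862 = \left(\frac{-497 - 13 \left(1 + 2 \left(-13\right)\right)}{428 + 31} + 320120\right) - 230862 = \left(\frac{-497 - 13 \left(1 - 26\right)}{459} + 320120\right) - 230862 = \left(\frac{-497 - -325}{459} + 320120\right) - 230862 = \left(\frac{-497 + 325}{459} + 320120\right) - 230862 = \left(\frac{1}{459} \left(-172\right) + 320120\right) - 230862 = \left(- \frac{172}{459} + 320120\right) - 230862 = \frac{146934908}{459} - 230862 = \frac{40969250}{459}$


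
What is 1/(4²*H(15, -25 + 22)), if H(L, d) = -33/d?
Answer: 1/176 ≈ 0.0056818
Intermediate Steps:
1/(4²*H(15, -25 + 22)) = 1/(4²*(-33/(-25 + 22))) = 1/(16*(-33/(-3))) = 1/(16*(-33*(-⅓))) = 1/(16*11) = 1/176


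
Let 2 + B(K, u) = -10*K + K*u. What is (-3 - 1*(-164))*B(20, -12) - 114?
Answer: -71276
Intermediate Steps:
B(K, u) = -2 - 10*K + K*u (B(K, u) = -2 + (-10*K + K*u) = -2 - 10*K + K*u)
(-3 - 1*(-164))*B(20, -12) - 114 = (-3 - 1*(-164))*(-2 - 10*20 + 20*(-12)) - 114 = (-3 + 164)*(-2 - 200 - 240) - 114 = 161*(-442) - 114 = -71162 - 114 = -71276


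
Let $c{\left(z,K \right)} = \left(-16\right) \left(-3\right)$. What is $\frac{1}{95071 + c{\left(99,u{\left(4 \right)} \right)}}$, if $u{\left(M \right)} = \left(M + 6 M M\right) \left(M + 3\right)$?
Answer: $\frac{1}{95119} \approx 1.0513 \cdot 10^{-5}$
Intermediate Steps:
$u{\left(M \right)} = \left(3 + M\right) \left(M + 6 M^{2}\right)$ ($u{\left(M \right)} = \left(M + 6 M^{2}\right) \left(3 + M\right) = \left(3 + M\right) \left(M + 6 M^{2}\right)$)
$c{\left(z,K \right)} = 48$
$\frac{1}{95071 + c{\left(99,u{\left(4 \right)} \right)}} = \frac{1}{95071 + 48} = \frac{1}{95119}$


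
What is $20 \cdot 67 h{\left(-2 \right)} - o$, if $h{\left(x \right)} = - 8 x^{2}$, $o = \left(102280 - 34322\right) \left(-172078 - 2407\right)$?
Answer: $11857608750$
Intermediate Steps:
$o = -11857651630$ ($o = 67958 \left(-174485\right) = -11857651630$)
$20 \cdot 67 h{\left(-2 \right)} - o = 20 \cdot 67 \left(- 8 \left(-2\right)^{2}\right) - -11857651630 = 1340 \left(\left(-8\right) 4\right) + 11857651630 = 1340 \left(-32\right) + 11857651630 = -42880 + 11857651630 = 11857608750$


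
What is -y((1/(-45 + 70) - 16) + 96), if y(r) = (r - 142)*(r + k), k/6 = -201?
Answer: -43602801/625 ≈ -69765.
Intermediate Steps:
k = -1206 (k = 6*(-201) = -1206)
y(r) = (-1206 + r)*(-142 + r) (y(r) = (r - 142)*(r - 1206) = (-142 + r)*(-1206 + r) = (-1206 + r)*(-142 + r))
-y((1/(-45 + 70) - 16) + 96) = -(171252 + ((1/(-45 + 70) - 16) + 96)² - 1348*((1/(-45 + 70) - 16) + 96)) = -(171252 + ((1/25 - 16) + 96)² - 1348*((1/25 - 16) + 96)) = -(171252 + (-399/25 + 96)² - 1348*(-399/25 + 96)) = -(171252 + (2001/25)² - 1348*2001/25) = -(171252 + 4004001/625 - 2697348/25) = -1*43602801/625 = -43602801/625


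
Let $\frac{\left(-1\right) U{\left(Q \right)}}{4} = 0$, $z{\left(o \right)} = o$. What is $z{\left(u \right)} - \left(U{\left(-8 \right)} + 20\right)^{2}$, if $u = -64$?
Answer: $-464$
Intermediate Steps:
$U{\left(Q \right)} = 0$ ($U{\left(Q \right)} = \left(-4\right) 0 = 0$)
$z{\left(u \right)} - \left(U{\left(-8 \right)} + 20\right)^{2} = -64 - \left(0 + 20\right)^{2} = -64 - 20^{2} = -64 - 400 = -464$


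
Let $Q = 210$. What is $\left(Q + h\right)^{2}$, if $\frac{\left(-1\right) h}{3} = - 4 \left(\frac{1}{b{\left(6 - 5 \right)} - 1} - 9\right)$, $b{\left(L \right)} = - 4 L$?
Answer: $\frac{248004}{25} \approx 9920.2$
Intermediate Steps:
$h = - \frac{552}{5}$ ($h = - 3 \left(- 4 \left(\frac{1}{- 4 \left(6 - 5\right) - 1} - 9\right)\right) = - 3 \left(- 4 \left(\frac{1}{\left(-4\right) 1 - 1} - 9\right)\right) = - 3 \left(- 4 \left(\frac{1}{-4 - 1} - 9\right)\right) = - 3 \left(- 4 \left(\frac{1}{-5} - 9\right)\right) = - 3 \left(- 4 \left(- \frac{1}{5} - 9\right)\right) = - 3 \left(\left(-4\right) \left(- \frac{46}{5}\right)\right) = \left(-3\right) \frac{184}{5} = - \frac{552}{5} \approx -110.4$)
$\left(Q + h\right)^{2} = \left(210 - \frac{552}{5}\right)^{2} = \left(\frac{498}{5}\right)^{2} = \frac{248004}{25}$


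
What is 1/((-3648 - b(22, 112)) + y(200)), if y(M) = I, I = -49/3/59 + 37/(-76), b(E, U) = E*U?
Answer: -13452/82228897 ≈ -0.00016359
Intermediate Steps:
I = -10273/13452 (I = -49*1/3*(1/59) + 37*(-1/76) = -49/3*1/59 - 37/76 = -49/177 - 37/76 = -10273/13452 ≈ -0.76368)
y(M) = -10273/13452
1/((-3648 - b(22, 112)) + y(200)) = 1/((-3648 - 22*112) - 10273/13452) = 1/((-3648 - 1*2464) - 10273/13452) = 1/((-3648 - 2464) - 10273/13452) = 1/(-6112 - 10273/13452) = 1/(-82228897/13452) = -13452/82228897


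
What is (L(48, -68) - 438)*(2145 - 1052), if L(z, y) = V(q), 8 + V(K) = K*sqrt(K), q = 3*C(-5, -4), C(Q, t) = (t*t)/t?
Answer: -487478 - 26232*I*sqrt(3) ≈ -4.8748e+5 - 45435.0*I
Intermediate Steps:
C(Q, t) = t (C(Q, t) = t**2/t = t)
q = -12 (q = 3*(-4) = -12)
V(K) = -8 + K**(3/2) (V(K) = -8 + K*sqrt(K) = -8 + K**(3/2))
L(z, y) = -8 - 24*I*sqrt(3) (L(z, y) = -8 + (-12)**(3/2) = -8 - 24*I*sqrt(3))
(L(48, -68) - 438)*(2145 - 1052) = ((-8 - 24*I*sqrt(3)) - 438)*(2145 - 1052) = (-446 - 24*I*sqrt(3))*1093 = -487478 - 26232*I*sqrt(3)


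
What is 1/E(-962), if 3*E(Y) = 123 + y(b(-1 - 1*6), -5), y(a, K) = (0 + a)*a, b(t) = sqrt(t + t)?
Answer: 3/109 ≈ 0.027523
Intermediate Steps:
b(t) = sqrt(2)*sqrt(t) (b(t) = sqrt(2*t) = sqrt(2)*sqrt(t))
y(a, K) = a**2 (y(a, K) = a*a = a**2)
E(Y) = 109/3 (E(Y) = (123 + (sqrt(2)*sqrt(-1 - 1*6))**2)/3 = (123 + (sqrt(2)*sqrt(-1 - 6))**2)/3 = (123 + (sqrt(2)*sqrt(-7))**2)/3 = (123 + (sqrt(2)*(I*sqrt(7)))**2)/3 = (123 + (I*sqrt(14))**2)/3 = (123 - 14)/3 = (1/3)*109 = 109/3)
1/E(-962) = 1/(109/3) = 3/109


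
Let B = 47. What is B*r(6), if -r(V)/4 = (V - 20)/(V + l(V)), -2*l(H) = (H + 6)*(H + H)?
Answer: -1316/33 ≈ -39.879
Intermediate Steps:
l(H) = -H*(6 + H) (l(H) = -(H + 6)*(H + H)/2 = -(6 + H)*2*H/2 = -H*(6 + H))
r(V) = -4*(-20 + V)/(V - V*(6 + V)) (r(V) = -4*(V - 20)/(V - V*(6 + V)) = -4*(-20 + V)/(V - V*(6 + V)))
B*r(6) = 47*(4*(-20 + 6)/(6*(5 + 6))) = 47*(4*(⅙)*(-14)/11) = 47*(4*(⅙)*(1/11)*(-14)) = 47*(-28/33) = -1316/33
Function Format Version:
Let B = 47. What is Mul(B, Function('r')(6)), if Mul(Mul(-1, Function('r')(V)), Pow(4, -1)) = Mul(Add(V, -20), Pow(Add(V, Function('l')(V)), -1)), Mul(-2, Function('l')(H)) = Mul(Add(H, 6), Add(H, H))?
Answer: Rational(-1316, 33) ≈ -39.879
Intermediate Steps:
Function('l')(H) = Mul(-1, H, Add(6, H)) (Function('l')(H) = Mul(Rational(-1, 2), Mul(Add(H, 6), Add(H, H))) = Mul(Rational(-1, 2), Mul(Add(6, H), Mul(2, H))) = Mul(Rational(-1, 2), Mul(2, H, Add(6, H))) = Mul(-1, H, Add(6, H)))
Function('r')(V) = Mul(-4, Pow(Add(V, Mul(-1, V, Add(6, V))), -1), Add(-20, V)) (Function('r')(V) = Mul(-4, Mul(Add(V, -20), Pow(Add(V, Mul(-1, V, Add(6, V))), -1))) = Mul(-4, Mul(Add(-20, V), Pow(Add(V, Mul(-1, V, Add(6, V))), -1))) = Mul(-4, Mul(Pow(Add(V, Mul(-1, V, Add(6, V))), -1), Add(-20, V))) = Mul(-4, Pow(Add(V, Mul(-1, V, Add(6, V))), -1), Add(-20, V)))
Mul(B, Function('r')(6)) = Mul(47, Mul(4, Pow(6, -1), Pow(Add(5, 6), -1), Add(-20, 6))) = Mul(47, Mul(4, Rational(1, 6), Pow(11, -1), -14)) = Mul(47, Mul(4, Rational(1, 6), Rational(1, 11), -14)) = Mul(47, Rational(-28, 33)) = Rational(-1316, 33)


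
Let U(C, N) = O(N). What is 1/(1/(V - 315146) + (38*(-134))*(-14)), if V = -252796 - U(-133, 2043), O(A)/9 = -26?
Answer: 567708/40470767903 ≈ 1.4028e-5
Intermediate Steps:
O(A) = -234 (O(A) = 9*(-26) = -234)
U(C, N) = -234
V = -252562 (V = -252796 - 1*(-234) = -252796 + 234 = -252562)
1/(1/(V - 315146) + (38*(-134))*(-14)) = 1/(1/(-252562 - 315146) + (38*(-134))*(-14)) = 1/(1/(-567708) - 5092*(-14)) = 1/(-1/567708 + 71288) = 1/(40470767903/567708) = 567708/40470767903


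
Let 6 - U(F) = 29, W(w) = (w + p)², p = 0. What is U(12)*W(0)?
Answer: 0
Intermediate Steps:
W(w) = w² (W(w) = (w + 0)² = w²)
U(F) = -23 (U(F) = 6 - 1*29 = 6 - 29 = -23)
U(12)*W(0) = -23*0² = -23*0 = 0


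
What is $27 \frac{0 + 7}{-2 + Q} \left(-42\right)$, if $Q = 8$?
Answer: $-1323$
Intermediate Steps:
$27 \frac{0 + 7}{-2 + Q} \left(-42\right) = 27 \frac{0 + 7}{-2 + 8} \left(-42\right) = 27 \cdot \frac{7}{6} \left(-42\right) = \frac{63}{2} \left(-42\right) = -1323$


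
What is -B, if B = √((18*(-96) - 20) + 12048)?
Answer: -10*√103 ≈ -101.49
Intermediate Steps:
B = 10*√103 (B = √((-1728 - 20) + 12048) = √(-1748 + 12048) = √10300 = 10*√103 ≈ 101.49)
-B = -10*√103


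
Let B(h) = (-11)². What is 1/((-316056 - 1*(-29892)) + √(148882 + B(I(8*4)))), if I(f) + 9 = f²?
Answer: -286164/81889685893 - √149003/81889685893 ≈ -3.4992e-6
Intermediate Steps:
I(f) = -9 + f²
B(h) = 121
1/((-316056 - 1*(-29892)) + √(148882 + B(I(8*4)))) = 1/((-316056 - 1*(-29892)) + √(148882 + 121)) = 1/((-316056 + 29892) + √149003) = 1/(-286164 + √149003)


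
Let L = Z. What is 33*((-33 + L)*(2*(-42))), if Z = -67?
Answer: 277200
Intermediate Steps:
L = -67
33*((-33 + L)*(2*(-42))) = 33*((-33 - 67)*(2*(-42))) = 33*(-100*(-84)) = 33*8400 = 277200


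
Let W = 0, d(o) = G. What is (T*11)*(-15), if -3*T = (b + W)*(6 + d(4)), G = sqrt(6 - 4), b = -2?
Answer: -660 - 110*sqrt(2) ≈ -815.56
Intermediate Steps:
G = sqrt(2) ≈ 1.4142
d(o) = sqrt(2)
T = 4 + 2*sqrt(2)/3 (T = -(-2 + 0)*(6 + sqrt(2))/3 = -(-2)*(6 + sqrt(2))/3 = -(-12 - 2*sqrt(2))/3 = 4 + 2*sqrt(2)/3 ≈ 4.9428)
(T*11)*(-15) = ((4 + 2*sqrt(2)/3)*11)*(-15) = (44 + 22*sqrt(2)/3)*(-15) = -660 - 110*sqrt(2)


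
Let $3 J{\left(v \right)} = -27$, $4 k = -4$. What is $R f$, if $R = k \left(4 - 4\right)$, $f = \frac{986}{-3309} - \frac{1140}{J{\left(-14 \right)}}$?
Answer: $0$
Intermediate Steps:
$k = -1$ ($k = \frac{1}{4} \left(-4\right) = -1$)
$J{\left(v \right)} = -9$ ($J{\left(v \right)} = \frac{1}{3} \left(-27\right) = -9$)
$f = \frac{418154}{3309}$ ($f = \frac{986}{-3309} - \frac{1140}{-9} = 986 \left(- \frac{1}{3309}\right) - - \frac{380}{3} = - \frac{986}{3309} + \frac{380}{3} = \frac{418154}{3309} \approx 126.37$)
$R = 0$ ($R = - (4 - 4) = \left(-1\right) 0 = 0$)
$R f = 0 \cdot \frac{418154}{3309} = 0$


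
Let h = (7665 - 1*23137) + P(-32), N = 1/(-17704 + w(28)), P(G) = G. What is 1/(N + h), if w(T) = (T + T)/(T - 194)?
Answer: -1469460/22782507923 ≈ -6.4499e-5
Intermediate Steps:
w(T) = 2*T/(-194 + T) (w(T) = (2*T)/(-194 + T) = 2*T/(-194 + T))
N = -83/1469460 (N = 1/(-17704 + 2*28/(-194 + 28)) = 1/(-17704 + 2*28/(-166)) = 1/(-17704 + 2*28*(-1/166)) = 1/(-17704 - 28/83) = 1/(-1469460/83) = -83/1469460 ≈ -5.6483e-5)
h = -15504 (h = (7665 - 1*23137) - 32 = (7665 - 23137) - 32 = -15472 - 32 = -15504)
1/(N + h) = 1/(-83/1469460 - 15504) = 1/(-22782507923/1469460) = -1469460/22782507923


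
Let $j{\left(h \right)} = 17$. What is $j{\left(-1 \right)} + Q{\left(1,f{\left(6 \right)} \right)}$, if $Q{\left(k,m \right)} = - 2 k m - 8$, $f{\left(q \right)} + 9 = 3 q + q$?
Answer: $-21$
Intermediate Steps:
$f{\left(q \right)} = -9 + 4 q$ ($f{\left(q \right)} = -9 + \left(3 q + q\right) = -9 + 4 q$)
$Q{\left(k,m \right)} = -8 - 2 k m$ ($Q{\left(k,m \right)} = - 2 k m - 8 = -8 - 2 k m$)
$j{\left(-1 \right)} + Q{\left(1,f{\left(6 \right)} \right)} = 17 - \left(8 + 2 \left(-9 + 4 \cdot 6\right)\right) = 17 - \left(8 + 2 \left(-9 + 24\right)\right) = 17 - \left(8 + 2 \cdot 15\right) = 17 - 38 = -21$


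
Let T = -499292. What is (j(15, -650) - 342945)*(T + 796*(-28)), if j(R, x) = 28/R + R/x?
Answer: 2325339789766/13 ≈ 1.7887e+11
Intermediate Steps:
(j(15, -650) - 342945)*(T + 796*(-28)) = ((28/15 + 15/(-650)) - 342945)*(-499292 + 796*(-28)) = ((28*(1/15) + 15*(-1/650)) - 342945)*(-499292 - 22288) = ((28/15 - 3/130) - 342945)*(-521580) = (719/390 - 342945)*(-521580) = -133747831/390*(-521580) = 2325339789766/13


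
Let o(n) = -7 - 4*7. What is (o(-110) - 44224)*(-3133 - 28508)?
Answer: 1400399019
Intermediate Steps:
o(n) = -35 (o(n) = -7 - 28 = -35)
(o(-110) - 44224)*(-3133 - 28508) = (-35 - 44224)*(-3133 - 28508) = -44259*(-31641) = 1400399019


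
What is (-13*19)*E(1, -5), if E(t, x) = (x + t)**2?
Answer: -3952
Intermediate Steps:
E(t, x) = (t + x)**2
(-13*19)*E(1, -5) = (-13*19)*(1 - 5)**2 = -247*(-4)**2 = -247*16 = -3952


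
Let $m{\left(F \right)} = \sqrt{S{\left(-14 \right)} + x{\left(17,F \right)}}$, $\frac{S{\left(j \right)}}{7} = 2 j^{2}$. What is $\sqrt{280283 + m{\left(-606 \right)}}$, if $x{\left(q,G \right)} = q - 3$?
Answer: $\sqrt{280283 + \sqrt{2758}} \approx 529.47$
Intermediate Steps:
$x{\left(q,G \right)} = -3 + q$
$S{\left(j \right)} = 14 j^{2}$ ($S{\left(j \right)} = 7 \cdot 2 j^{2} = 14 j^{2}$)
$m{\left(F \right)} = \sqrt{2758}$ ($m{\left(F \right)} = \sqrt{14 \left(-14\right)^{2} + \left(-3 + 17\right)} = \sqrt{14 \cdot 196 + 14} = \sqrt{2744 + 14} = \sqrt{2758}$)
$\sqrt{280283 + m{\left(-606 \right)}} = \sqrt{280283 + \sqrt{2758}}$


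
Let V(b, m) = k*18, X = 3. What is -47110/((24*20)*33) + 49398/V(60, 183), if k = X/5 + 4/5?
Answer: 21702143/11088 ≈ 1957.3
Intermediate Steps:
k = 7/5 (k = 3/5 + 4/5 = 7/5 ≈ 1.4000)
V(b, m) = 126/5 (V(b, m) = (7/5)*18 = 126/5)
-47110/((24*20)*33) + 49398/V(60, 183) = -47110/((24*20)*33) + 49398/(126/5) = -47110/(480*33) + 49398*(5/126) = -47110/15840 + 41165/21 = -47110*1/15840 + 41165/21 = -4711/1584 + 41165/21 = 21702143/11088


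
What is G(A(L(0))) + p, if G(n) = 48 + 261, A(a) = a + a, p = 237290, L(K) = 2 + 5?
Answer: 237599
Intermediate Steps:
L(K) = 7
A(a) = 2*a
G(n) = 309
G(A(L(0))) + p = 309 + 237290 = 237599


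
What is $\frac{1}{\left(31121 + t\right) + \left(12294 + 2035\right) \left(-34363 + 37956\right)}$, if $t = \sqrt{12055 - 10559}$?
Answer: $\frac{25757609}{1326908842793014} - \frac{\sqrt{374}}{1326908842793014} \approx 1.9412 \cdot 10^{-8}$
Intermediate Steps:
$t = 2 \sqrt{374}$ ($t = \sqrt{1496} = 2 \sqrt{374} \approx 38.678$)
$\frac{1}{\left(31121 + t\right) + \left(12294 + 2035\right) \left(-34363 + 37956\right)} = \frac{1}{\left(31121 + 2 \sqrt{374}\right) + \left(12294 + 2035\right) \left(-34363 + 37956\right)} = \frac{1}{\left(31121 + 2 \sqrt{374}\right) + 14329 \cdot 3593} = \frac{1}{\left(31121 + 2 \sqrt{374}\right) + 51484097} = \frac{1}{51515218 + 2 \sqrt{374}}$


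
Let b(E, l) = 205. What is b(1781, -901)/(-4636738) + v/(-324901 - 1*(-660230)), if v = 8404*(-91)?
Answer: -3546079042277/1554832716802 ≈ -2.2807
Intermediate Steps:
v = -764764
b(1781, -901)/(-4636738) + v/(-324901 - 1*(-660230)) = 205/(-4636738) - 764764/(-324901 - 1*(-660230)) = 205*(-1/4636738) - 764764/(-324901 + 660230) = -205/4636738 - 764764/335329 = -3546079042277/1554832716802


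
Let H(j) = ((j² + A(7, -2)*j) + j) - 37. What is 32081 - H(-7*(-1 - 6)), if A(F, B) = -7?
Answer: 30011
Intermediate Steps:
H(j) = -37 + j² - 6*j (H(j) = ((j² - 7*j) + j) - 37 = (j² - 6*j) - 37 = -37 + j² - 6*j)
32081 - H(-7*(-1 - 6)) = 32081 - (-37 + (-7*(-1 - 6))² - (-42)*(-1 - 6)) = 32081 - (-37 + (-7*(-7))² - (-42)*(-7)) = 32081 - (-37 + 49² - 6*49) = 32081 - (-37 + 2401 - 294) = 32081 - 1*2070 = 32081 - 2070 = 30011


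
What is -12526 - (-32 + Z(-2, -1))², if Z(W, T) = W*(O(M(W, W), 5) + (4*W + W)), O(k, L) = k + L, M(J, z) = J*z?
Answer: -13426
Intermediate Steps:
O(k, L) = L + k
Z(W, T) = W*(5 + W² + 5*W) (Z(W, T) = W*((5 + W*W) + (4*W + W)) = W*((5 + W²) + 5*W) = W*(5 + W² + 5*W))
-12526 - (-32 + Z(-2, -1))² = -12526 - (-32 - 2*(5 + (-2)² + 5*(-2)))² = -12526 - (-32 - 2*(5 + 4 - 10))² = -12526 - (-32 - 2*(-1))² = -12526 - (-32 + 2)² = -12526 - 1*(-30)² = -12526 - 1*900 = -12526 - 900 = -13426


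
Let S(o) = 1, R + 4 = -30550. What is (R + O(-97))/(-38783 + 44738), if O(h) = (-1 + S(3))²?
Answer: -30554/5955 ≈ -5.1308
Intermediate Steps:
R = -30554 (R = -4 - 30550 = -30554)
O(h) = 0 (O(h) = (-1 + 1)² = 0² = 0)
(R + O(-97))/(-38783 + 44738) = (-30554 + 0)/(-38783 + 44738) = -30554/5955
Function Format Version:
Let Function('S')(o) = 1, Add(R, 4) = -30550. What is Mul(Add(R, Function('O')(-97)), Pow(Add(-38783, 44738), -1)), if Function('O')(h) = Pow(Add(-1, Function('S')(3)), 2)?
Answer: Rational(-30554, 5955) ≈ -5.1308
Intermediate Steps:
R = -30554 (R = Add(-4, -30550) = -30554)
Function('O')(h) = 0 (Function('O')(h) = Pow(Add(-1, 1), 2) = Pow(0, 2) = 0)
Mul(Add(R, Function('O')(-97)), Pow(Add(-38783, 44738), -1)) = Mul(Add(-30554, 0), Pow(Add(-38783, 44738), -1)) = Mul(-30554, Pow(5955, -1)) = Mul(-30554, Rational(1, 5955)) = Rational(-30554, 5955)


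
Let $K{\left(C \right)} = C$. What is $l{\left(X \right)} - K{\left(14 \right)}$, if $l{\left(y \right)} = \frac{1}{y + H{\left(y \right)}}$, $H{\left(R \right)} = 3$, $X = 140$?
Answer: $- \frac{2001}{143} \approx -13.993$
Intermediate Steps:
$l{\left(y \right)} = \frac{1}{3 + y}$ ($l{\left(y \right)} = \frac{1}{y + 3} = \frac{1}{3 + y}$)
$l{\left(X \right)} - K{\left(14 \right)} = \frac{1}{3 + 140} - 14 = \frac{1}{143} - 14 = - \frac{2001}{143}$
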